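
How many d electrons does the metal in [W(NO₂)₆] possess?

d⁰

Each nitro (N-bound nitrite) is −1; balancing the 0 overall charge requires W(VI).
Tungsten is a group-6 element; W(VI) is therefore d⁰.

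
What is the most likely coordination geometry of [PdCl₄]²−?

Each chloride is −1; balancing the −2 overall charge requires Pd(II).
Pd sits in group 10, so the d-electron count is 10 − 2 = 8.
With 4 monodentate ligands the coordination number is 4.
A 4d d⁸ ion has a large crystal-field splitting; square planar leaves the high-energy d_{x²−y²} orbital empty and maximises CFSE.

square planar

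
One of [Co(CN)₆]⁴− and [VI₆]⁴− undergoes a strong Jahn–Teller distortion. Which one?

[Co(CN)₆]⁴−

[Co(CN)₆]⁴−: Summing ligand charges against the −4 overall charge gives an oxidation state of +2 for cobalt. Cobalt is a group-9 element; Co(II) is therefore d⁷. Cyanide is a strong-field ligand (high in the spectrochemical series) for a first-row metal, so the complex is low-spin. The t₂g⁶e_g¹ (low-spin) configuration has an unevenly filled e_g set; the Jahn–Teller theorem predicts a tetragonal distortion (typically axial elongation) to lift the degeneracy.
[VI₆]⁴−: Each iodide is −1; balancing the −4 overall charge requires V(II). V sits in group 5, so the d-electron count is 5 − 2 = 3. The d³ configuration leaves the e_g set evenly filled (or empty) — no strong Jahn–Teller driving force.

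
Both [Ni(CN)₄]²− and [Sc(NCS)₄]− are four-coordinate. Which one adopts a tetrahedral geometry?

For [Ni(CN)₄]²−: Each cyanide is −1; balancing the −2 overall charge requires Ni(II). Group 10 minus oxidation state 2 gives a d⁸ configuration. Cyanide is a strong-field ligand (high in the spectrochemical series). A 3d d⁸ ion with strong-field ligands gains enough CFSE to favour square planar over tetrahedral. → square planar.
For [Sc(NCS)₄]−: Each isothiocyanate is −1; balancing the −1 overall charge requires Sc(III). Group 3 minus oxidation state 3 gives a d⁰ configuration. A d⁰ ion has no crystal-field stabilisation preference between square planar and tetrahedral, so four ligands adopt the sterically favoured tetrahedral geometry. → tetrahedral.

[Sc(NCS)₄]−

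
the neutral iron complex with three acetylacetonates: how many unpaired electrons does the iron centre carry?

Summing ligand charges against the 0 overall charge gives an oxidation state of +3 for iron.
Group 8 minus oxidation state 3 gives a d⁵ configuration.
Counting donor atoms: 3×acetylacetonate (bidentate) → 6 donors. Coordination number = 6.
The spin state decides the count: Acetylacetonate is a weak-field ligand for a first-row metal, so the complex is high-spin.
An octahedral high-spin d⁵ ion is t₂g³e_g², giving 5 unpaired electrons.

5 unpaired electrons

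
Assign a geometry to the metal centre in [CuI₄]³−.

Summing ligand charges against the −3 overall charge gives an oxidation state of +1 for copper.
Group 11 minus oxidation state 1 gives a d¹⁰ configuration.
With 4 monodentate ligands the coordination number is 4.
A d¹⁰ ion has no crystal-field stabilisation preference between square planar and tetrahedral, so four ligands adopt the sterically favoured tetrahedral geometry.

tetrahedral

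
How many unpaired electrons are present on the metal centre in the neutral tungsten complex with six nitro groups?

0

Ligand charges: each nitro (N-bound nitrite) is −1. With an overall charge of 0 the tungsten centre must be in the +6 oxidation state.
Tungsten is a group-6 element; W(VI) is therefore d⁰.
In an octahedral field the d⁰ configuration is t₂g⁰e_g⁰, giving 0 unpaired electrons.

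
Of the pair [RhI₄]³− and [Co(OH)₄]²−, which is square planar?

[RhI₄]³−

For [RhI₄]³−: Summing ligand charges against the −3 overall charge gives an oxidation state of +1 for rhodium. Group 9 minus oxidation state 1 gives a d⁸ configuration. A 4d d⁸ ion has a large crystal-field splitting; square planar leaves the high-energy d_{x²−y²} orbital empty and maximises CFSE. → square planar.
For [Co(OH)₄]²−: Each hydroxide is −1; balancing the −2 overall charge requires Co(II). Co sits in group 9, so the d-electron count is 9 − 2 = 7. For a high-spin 3d d⁷ ion with weak-field ligands the small Δₜ gives little square-planar CFSE advantage, so four ligands adopt the sterically favoured tetrahedral geometry. → tetrahedral.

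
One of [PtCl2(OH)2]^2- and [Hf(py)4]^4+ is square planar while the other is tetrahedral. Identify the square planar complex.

For [PtCl2(OH)2]^2-: Each chloride is −1; each hydroxide is −1; balancing the −2 overall charge requires Pt(II). Group 10 minus oxidation state 2 gives a d⁸ configuration. A 5d d⁸ ion has a large crystal-field splitting; square planar leaves the high-energy d_{x²−y²} orbital empty and maximises CFSE. → square planar.
For [Hf(py)4]^4+: Ligand charges: pyridine is neutral. With an overall charge of +4 the hafnium centre must be in the +4 oxidation state. Hf sits in group 4, so the d-electron count is 4 − 4 = 0. A d⁰ ion has no crystal-field stabilisation preference between square planar and tetrahedral, so four ligands adopt the sterically favoured tetrahedral geometry. → tetrahedral.

[PtCl2(OH)2]^2-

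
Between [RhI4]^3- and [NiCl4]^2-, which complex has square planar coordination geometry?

For [RhI4]^3-: Each iodide is −1; balancing the −3 overall charge requires Rh(I). Rh sits in group 9, so the d-electron count is 9 − 1 = 8. A 4d d⁸ ion has a large crystal-field splitting; square planar leaves the high-energy d_{x²−y²} orbital empty and maximises CFSE. → square planar.
For [NiCl4]^2-: Summing ligand charges against the −2 overall charge gives an oxidation state of +2 for nickel. Group 10 minus oxidation state 2 gives a d⁸ configuration. Chloride is a weak-field ligand. With weak-field ligands the CFSE gain from square planar is small, so a 3d d⁸ ion takes the sterically preferred tetrahedral geometry. → tetrahedral.

[RhI4]^3-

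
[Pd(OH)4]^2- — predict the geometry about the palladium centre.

Each hydroxide is −1; balancing the −2 overall charge requires Pd(II).
Pd sits in group 10, so the d-electron count is 10 − 2 = 8.
With 4 monodentate ligands the coordination number is 4.
A 4d d⁸ ion has a large crystal-field splitting; square planar leaves the high-energy d_{x²−y²} orbital empty and maximises CFSE.

square planar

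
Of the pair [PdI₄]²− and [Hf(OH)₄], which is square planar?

[PdI₄]²−

For [PdI₄]²−: Summing ligand charges against the −2 overall charge gives an oxidation state of +2 for palladium. Pd sits in group 10, so the d-electron count is 10 − 2 = 8. A 4d d⁸ ion has a large crystal-field splitting; square planar leaves the high-energy d_{x²−y²} orbital empty and maximises CFSE. → square planar.
For [Hf(OH)₄]: Ligand charges: each hydroxide is −1. With an overall charge of 0 the hafnium centre must be in the +4 oxidation state. Hf sits in group 4, so the d-electron count is 4 − 4 = 0. A d⁰ ion has no crystal-field stabilisation preference between square planar and tetrahedral, so four ligands adopt the sterically favoured tetrahedral geometry. → tetrahedral.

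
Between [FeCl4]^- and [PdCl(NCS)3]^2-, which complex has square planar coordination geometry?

[PdCl(NCS)3]^2-

For [FeCl4]^-: Each chloride is −1; balancing the −1 overall charge requires Fe(III). Fe sits in group 8, so the d-electron count is 8 − 3 = 5. A high-spin d⁵ ion has zero CFSE in either geometry, so four ligands adopt the sterically favoured tetrahedral geometry. → tetrahedral.
For [PdCl(NCS)3]^2-: Ligand charges: each chloride is −1; each isothiocyanate is −1. With an overall charge of −2 the palladium centre must be in the +2 oxidation state. Pd sits in group 10, so the d-electron count is 10 − 2 = 8. A 4d d⁸ ion has a large crystal-field splitting; square planar leaves the high-energy d_{x²−y²} orbital empty and maximises CFSE. → square planar.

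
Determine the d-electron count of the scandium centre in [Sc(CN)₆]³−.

d⁰

Summing ligand charges against the −3 overall charge gives an oxidation state of +3 for scandium.
Group 3 minus oxidation state 3 gives a d⁰ configuration.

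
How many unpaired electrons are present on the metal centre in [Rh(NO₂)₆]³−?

Ligand charges: each nitro (N-bound nitrite) is −1. With an overall charge of −3 the rhodium centre must be in the +3 oxidation state.
Group 9 minus oxidation state 3 gives a d⁶ configuration.
The spin state decides the count: a 4d ion has a large Δₒ and is invariably low-spin.
An octahedral low-spin d⁶ ion is t₂g⁶e_g⁰, giving 0 unpaired electrons.

0 unpaired electrons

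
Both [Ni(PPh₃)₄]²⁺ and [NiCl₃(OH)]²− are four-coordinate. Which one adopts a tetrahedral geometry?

[NiCl₃(OH)]²−

For [Ni(PPh₃)₄]²⁺: Ligand charges: triphenylphosphine is neutral. With an overall charge of +2 the nickel centre must be in the +2 oxidation state. Nickel is a group-10 element; Ni(II) is therefore d⁸. Triphenylphosphine is a strong-field ligand (high in the spectrochemical series). A 3d d⁸ ion with strong-field ligands gains enough CFSE to favour square planar over tetrahedral. → square planar.
For [NiCl₃(OH)]²−: Ligand charges: each chloride is −1; each hydroxide is −1. With an overall charge of −2 the nickel centre must be in the +2 oxidation state. Ni sits in group 10, so the d-electron count is 10 − 2 = 8. Chloride and hydroxide are weak-field ligands. With weak-field ligands the CFSE gain from square planar is small, so a 3d d⁸ ion takes the sterically preferred tetrahedral geometry. → tetrahedral.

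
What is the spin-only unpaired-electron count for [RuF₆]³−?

Summing ligand charges against the −3 overall charge gives an oxidation state of +3 for ruthenium.
Ru sits in group 8, so the d-electron count is 8 − 3 = 5.
The spin state decides the count: a 4d ion has a large Δₒ and is invariably low-spin.
An octahedral low-spin d⁵ ion is t₂g⁵e_g⁰, giving 1 unpaired electron.

1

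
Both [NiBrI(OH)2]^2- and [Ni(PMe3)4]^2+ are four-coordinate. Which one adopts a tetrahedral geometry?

For [NiBrI(OH)2]^2-: Summing ligand charges against the −2 overall charge gives an oxidation state of +2 for nickel. Group 10 minus oxidation state 2 gives a d⁸ configuration. Bromide, hydroxide, and iodide are weak-field ligands. With weak-field ligands the CFSE gain from square planar is small, so a 3d d⁸ ion takes the sterically preferred tetrahedral geometry. → tetrahedral.
For [Ni(PMe3)4]^2+: Summing ligand charges against the +2 overall charge gives an oxidation state of +2 for nickel. Nickel is a group-10 element; Ni(II) is therefore d⁸. Trimethylphosphine is a strong-field ligand (high in the spectrochemical series). A 3d d⁸ ion with strong-field ligands gains enough CFSE to favour square planar over tetrahedral. → square planar.

[NiBrI(OH)2]^2-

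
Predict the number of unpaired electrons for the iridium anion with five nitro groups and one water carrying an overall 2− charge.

0 unpaired electrons

Summing ligand charges against the −2 overall charge gives an oxidation state of +3 for iridium.
Ir sits in group 9, so the d-electron count is 9 − 3 = 6.
The spin state decides the count: a 5d ion has a large Δₒ and is invariably low-spin.
An octahedral low-spin d⁶ ion is t₂g⁶e_g⁰, giving 0 unpaired electrons.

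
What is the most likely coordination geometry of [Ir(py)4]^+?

square planar

Ligand charges: pyridine is neutral. With an overall charge of +1 the iridium centre must be in the +1 oxidation state.
Group 9 minus oxidation state 1 gives a d⁸ configuration.
With 4 monodentate ligands the coordination number is 4.
A 5d d⁸ ion has a large crystal-field splitting; square planar leaves the high-energy d_{x²−y²} orbital empty and maximises CFSE.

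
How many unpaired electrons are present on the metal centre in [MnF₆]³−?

Ligand charges: each fluoride is −1. With an overall charge of −3 the manganese centre must be in the +3 oxidation state.
Mn sits in group 7, so the d-electron count is 7 − 3 = 4.
The spin state decides the count: Fluoride is a weak-field ligand for a first-row metal, so the complex is high-spin.
An octahedral high-spin d⁴ ion is t₂g³e_g¹, giving 4 unpaired electrons.

4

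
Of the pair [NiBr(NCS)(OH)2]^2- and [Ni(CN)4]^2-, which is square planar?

[Ni(CN)4]^2-

For [NiBr(NCS)(OH)2]^2-: Ligand charges: each bromide is −1; each isothiocyanate is −1; each hydroxide is −1. With an overall charge of −2 the nickel centre must be in the +2 oxidation state. Group 10 minus oxidation state 2 gives a d⁸ configuration. Bromide, hydroxide, and isothiocyanate are weak-field ligands. With weak-field ligands the CFSE gain from square planar is small, so a 3d d⁸ ion takes the sterically preferred tetrahedral geometry. → tetrahedral.
For [Ni(CN)4]^2-: Summing ligand charges against the −2 overall charge gives an oxidation state of +2 for nickel. Group 10 minus oxidation state 2 gives a d⁸ configuration. Cyanide is a strong-field ligand (high in the spectrochemical series). A 3d d⁸ ion with strong-field ligands gains enough CFSE to favour square planar over tetrahedral. → square planar.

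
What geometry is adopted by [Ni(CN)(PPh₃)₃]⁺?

square planar

Summing ligand charges against the +1 overall charge gives an oxidation state of +2 for nickel.
Ni sits in group 10, so the d-electron count is 10 − 2 = 8.
With 4 monodentate ligands the coordination number is 4.
Cyanide and triphenylphosphine are strong-field ligands (high in the spectrochemical series).
A 3d d⁸ ion with strong-field ligands gains enough CFSE to favour square planar over tetrahedral.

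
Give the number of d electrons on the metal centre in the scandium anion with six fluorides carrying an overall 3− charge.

d0

Each fluoride is −1; balancing the −3 overall charge requires Sc(III).
Group 3 minus oxidation state 3 gives a d⁰ configuration.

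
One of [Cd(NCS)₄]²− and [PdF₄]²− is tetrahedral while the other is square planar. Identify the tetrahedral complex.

For [Cd(NCS)₄]²−: Summing ligand charges against the −2 overall charge gives an oxidation state of +2 for cadmium. Cd sits in group 12, so the d-electron count is 12 − 2 = 10. A d¹⁰ ion has no crystal-field stabilisation preference between square planar and tetrahedral, so four ligands adopt the sterically favoured tetrahedral geometry. → tetrahedral.
For [PdF₄]²−: Each fluoride is −1; balancing the −2 overall charge requires Pd(II). Pd sits in group 10, so the d-electron count is 10 − 2 = 8. A 4d d⁸ ion has a large crystal-field splitting; square planar leaves the high-energy d_{x²−y²} orbital empty and maximises CFSE. → square planar.

[Cd(NCS)₄]²−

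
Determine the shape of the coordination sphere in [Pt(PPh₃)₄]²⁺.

Ligand charges: triphenylphosphine is neutral. With an overall charge of +2 the platinum centre must be in the +2 oxidation state.
Pt sits in group 10, so the d-electron count is 10 − 2 = 8.
Coordination number: 4.
A 5d d⁸ ion has a large crystal-field splitting; square planar leaves the high-energy d_{x²−y²} orbital empty and maximises CFSE.

square planar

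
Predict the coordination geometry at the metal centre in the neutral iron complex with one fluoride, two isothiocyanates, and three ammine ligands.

Each fluoride is −1; each isothiocyanate is −1; ammonia is neutral; balancing the 0 overall charge requires Fe(III).
Iron is a group-8 element; Fe(III) is therefore d⁵.
Coordination number: 6.
Six donors around a single metal centre give an octahedral coordination sphere.

octahedral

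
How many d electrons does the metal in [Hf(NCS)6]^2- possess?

Each isothiocyanate is −1; balancing the −2 overall charge requires Hf(IV).
Hafnium is a group-4 element; Hf(IV) is therefore d⁰.

d⁰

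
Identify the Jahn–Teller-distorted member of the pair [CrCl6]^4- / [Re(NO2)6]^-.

[CrCl6]^4-: Ligand charges: each chloride is −1. With an overall charge of −4 the chromium centre must be in the +2 oxidation state. Group 6 minus oxidation state 2 gives a d⁴ configuration. Chloride is a weak-field ligand for a first-row metal, so the complex is high-spin. The t₂g³e_g¹ (high-spin) configuration has an unevenly filled e_g set; the Jahn–Teller theorem predicts a tetragonal distortion (typically axial elongation) to lift the degeneracy.
[Re(NO2)6]^-: Ligand charges: each nitro (N-bound nitrite) is −1. With an overall charge of −1 the rhenium centre must be in the +5 oxidation state. Rhenium is a group-7 element; Re(V) is therefore d². The d² configuration leaves the e_g set evenly filled (or empty) — no strong Jahn–Teller driving force.

[CrCl6]^4-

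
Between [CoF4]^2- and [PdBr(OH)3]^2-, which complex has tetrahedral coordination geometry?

[CoF4]^2-

For [CoF4]^2-: Each fluoride is −1; balancing the −2 overall charge requires Co(II). Group 9 minus oxidation state 2 gives a d⁷ configuration. For a high-spin 3d d⁷ ion with weak-field ligands the small Δₜ gives little square-planar CFSE advantage, so four ligands adopt the sterically favoured tetrahedral geometry. → tetrahedral.
For [PdBr(OH)3]^2-: Each bromide is −1; each hydroxide is −1; balancing the −2 overall charge requires Pd(II). Group 10 minus oxidation state 2 gives a d⁸ configuration. A 4d d⁸ ion has a large crystal-field splitting; square planar leaves the high-energy d_{x²−y²} orbital empty and maximises CFSE. → square planar.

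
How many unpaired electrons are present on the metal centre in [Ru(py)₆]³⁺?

1

Ligand charges: pyridine is neutral. With an overall charge of +3 the ruthenium centre must be in the +3 oxidation state.
Ru sits in group 8, so the d-electron count is 8 − 3 = 5.
The spin state decides the count: a 4d ion has a large Δₒ and is invariably low-spin.
An octahedral low-spin d⁵ ion is t₂g⁵e_g⁰, giving 1 unpaired electron.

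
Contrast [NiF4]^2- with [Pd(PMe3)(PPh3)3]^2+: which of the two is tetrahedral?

For [NiF4]^2-: Each fluoride is −1; balancing the −2 overall charge requires Ni(II). Group 10 minus oxidation state 2 gives a d⁸ configuration. Fluoride is a weak-field ligand. With weak-field ligands the CFSE gain from square planar is small, so a 3d d⁸ ion takes the sterically preferred tetrahedral geometry. → tetrahedral.
For [Pd(PMe3)(PPh3)3]^2+: Ligand charges: trimethylphosphine is neutral; triphenylphosphine is neutral. With an overall charge of +2 the palladium centre must be in the +2 oxidation state. Palladium is a group-10 element; Pd(II) is therefore d⁸. A 4d d⁸ ion has a large crystal-field splitting; square planar leaves the high-energy d_{x²−y²} orbital empty and maximises CFSE. → square planar.

[NiF4]^2-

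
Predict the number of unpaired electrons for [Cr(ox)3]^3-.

Ligand charges: each oxalate is −2. With an overall charge of −3 the chromium centre must be in the +3 oxidation state.
Chromium is a group-6 element; Cr(III) is therefore d³.
Counting donor atoms: 3×oxalate (bidentate) → 6 donors. Coordination number = 6.
In an octahedral field the d³ configuration is t₂g³e_g⁰ (only one arrangement possible), giving 3 unpaired electrons.

3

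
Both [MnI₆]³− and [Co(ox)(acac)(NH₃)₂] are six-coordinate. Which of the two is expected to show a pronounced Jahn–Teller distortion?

[MnI₆]³−

[MnI₆]³−: Each iodide is −1; balancing the −3 overall charge requires Mn(III). Group 7 minus oxidation state 3 gives a d⁴ configuration. Iodide is a weak-field ligand for a first-row metal, so the complex is high-spin. The t₂g³e_g¹ (high-spin) configuration has an unevenly filled e_g set; the Jahn–Teller theorem predicts a tetragonal distortion (typically axial elongation) to lift the degeneracy.
[Co(ox)(acac)(NH₃)₂]: Ligand charges: each oxalate is −2; each acetylacetonate is −1; ammonia is neutral. With an overall charge of 0 the cobalt centre must be in the +3 oxidation state. Co sits in group 9, so the d-electron count is 9 − 3 = 6. Co(III) has an exceptionally large octahedral splitting and is low-spin with essentially every ligand except fluoride. The d⁶ configuration leaves the e_g set evenly filled (or empty) — no strong Jahn–Teller driving force.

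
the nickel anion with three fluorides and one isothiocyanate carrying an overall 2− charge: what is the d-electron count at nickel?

d⁸

Ligand charges: each fluoride is −1; each isothiocyanate is −1. With an overall charge of −2 the nickel centre must be in the +2 oxidation state.
Nickel is a group-10 element; Ni(II) is therefore d⁸.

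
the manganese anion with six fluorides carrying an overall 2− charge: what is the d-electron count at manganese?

Summing ligand charges against the −2 overall charge gives an oxidation state of +4 for manganese.
Group 7 minus oxidation state 4 gives a d³ configuration.

d³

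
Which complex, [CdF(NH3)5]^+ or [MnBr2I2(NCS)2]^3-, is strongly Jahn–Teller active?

[MnBr2I2(NCS)2]^3-

[CdF(NH3)5]^+: Summing ligand charges against the +1 overall charge gives an oxidation state of +2 for cadmium. Cd sits in group 12, so the d-electron count is 12 − 2 = 10. The d¹⁰ configuration leaves the e_g set evenly filled (or empty) — no strong Jahn–Teller driving force.
[MnBr2I2(NCS)2]^3-: Ligand charges: each bromide is −1; each iodide is −1; each isothiocyanate is −1. With an overall charge of −3 the manganese centre must be in the +3 oxidation state. Group 7 minus oxidation state 3 gives a d⁴ configuration. Bromide, iodide, and isothiocyanate are weak-field ligands for a first-row metal, so the complex is high-spin. The t₂g³e_g¹ (high-spin) configuration has an unevenly filled e_g set; the Jahn–Teller theorem predicts a tetragonal distortion (typically axial elongation) to lift the degeneracy.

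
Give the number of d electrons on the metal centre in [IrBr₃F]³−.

d8

Summing ligand charges against the −3 overall charge gives an oxidation state of +1 for iridium.
Iridium is a group-9 element; Ir(I) is therefore d⁸.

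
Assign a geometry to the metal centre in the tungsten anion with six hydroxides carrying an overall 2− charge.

Ligand charges: each hydroxide is −1. With an overall charge of −2 the tungsten centre must be in the +4 oxidation state.
Tungsten is a group-6 element; W(IV) is therefore d².
With 6 monodentate ligands the coordination number is 6.
Six donors around a single metal centre give an octahedral coordination sphere.

octahedral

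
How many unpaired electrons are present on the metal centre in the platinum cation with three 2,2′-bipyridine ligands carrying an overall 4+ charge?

0

2,2′-bipyridine is neutral; balancing the +4 overall charge requires Pt(IV).
Platinum is a group-10 element; Pt(IV) is therefore d⁶.
Counting donor atoms: 3×2,2′-bipyridine (bidentate) → 6 donors. Coordination number = 6.
The spin state decides the count: a 5d ion has a large Δₒ and is invariably low-spin.
An octahedral low-spin d⁶ ion is t₂g⁶e_g⁰, giving 0 unpaired electrons.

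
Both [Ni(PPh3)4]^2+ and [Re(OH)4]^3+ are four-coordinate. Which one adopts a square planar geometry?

For [Ni(PPh3)4]^2+: Summing ligand charges against the +2 overall charge gives an oxidation state of +2 for nickel. Group 10 minus oxidation state 2 gives a d⁸ configuration. Triphenylphosphine is a strong-field ligand (high in the spectrochemical series). A 3d d⁸ ion with strong-field ligands gains enough CFSE to favour square planar over tetrahedral. → square planar.
For [Re(OH)4]^3+: Each hydroxide is −1; balancing the +3 overall charge requires Re(VII). Re sits in group 7, so the d-electron count is 7 − 7 = 0. A d⁰ ion has no crystal-field stabilisation preference between square planar and tetrahedral, so four ligands adopt the sterically favoured tetrahedral geometry. → tetrahedral.

[Ni(PPh3)4]^2+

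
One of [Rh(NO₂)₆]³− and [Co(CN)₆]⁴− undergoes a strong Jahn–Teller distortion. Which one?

[Co(CN)₆]⁴−

[Rh(NO₂)₆]³−: Summing ligand charges against the −3 overall charge gives an oxidation state of +3 for rhodium. Rhodium is a group-9 element; Rh(III) is therefore d⁶. A 4d ion has a large Δₒ and is invariably low-spin. The d⁶ configuration leaves the e_g set evenly filled (or empty) — no strong Jahn–Teller driving force.
[Co(CN)₆]⁴−: Summing ligand charges against the −4 overall charge gives an oxidation state of +2 for cobalt. Co sits in group 9, so the d-electron count is 9 − 2 = 7. Cyanide is a strong-field ligand (high in the spectrochemical series) for a first-row metal, so the complex is low-spin. The t₂g⁶e_g¹ (low-spin) configuration has an unevenly filled e_g set; the Jahn–Teller theorem predicts a tetragonal distortion (typically axial elongation) to lift the degeneracy.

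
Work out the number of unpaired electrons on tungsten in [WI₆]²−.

Summing ligand charges against the −2 overall charge gives an oxidation state of +4 for tungsten.
Group 6 minus oxidation state 4 gives a d² configuration.
In an octahedral field the d² configuration is t₂g²e_g⁰ (only one arrangement possible), giving 2 unpaired electrons.

2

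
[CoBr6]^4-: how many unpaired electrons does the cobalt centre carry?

Each bromide is −1; balancing the −4 overall charge requires Co(II).
Cobalt is a group-9 element; Co(II) is therefore d⁷.
The spin state decides the count: Bromide is a weak-field ligand for a first-row metal, so the complex is high-spin.
An octahedral high-spin d⁷ ion is t₂g⁵e_g², giving 3 unpaired electrons.

3 unpaired electrons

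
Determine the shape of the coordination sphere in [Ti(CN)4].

Each cyanide is −1; balancing the 0 overall charge requires Ti(IV).
Ti sits in group 4, so the d-electron count is 4 − 4 = 0.
With 4 monodentate ligands the coordination number is 4.
A d⁰ ion has no crystal-field stabilisation preference between square planar and tetrahedral, so four ligands adopt the sterically favoured tetrahedral geometry.

tetrahedral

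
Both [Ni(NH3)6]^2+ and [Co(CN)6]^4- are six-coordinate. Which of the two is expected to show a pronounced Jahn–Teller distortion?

[Co(CN)6]^4-

[Ni(NH3)6]^2+: Summing ligand charges against the +2 overall charge gives an oxidation state of +2 for nickel. Ni sits in group 10, so the d-electron count is 10 − 2 = 8. The d⁸ configuration leaves the e_g set evenly filled (or empty) — no strong Jahn–Teller driving force.
[Co(CN)6]^4-: Ligand charges: each cyanide is −1. With an overall charge of −4 the cobalt centre must be in the +2 oxidation state. Cobalt is a group-9 element; Co(II) is therefore d⁷. Cyanide is a strong-field ligand (high in the spectrochemical series) for a first-row metal, so the complex is low-spin. The t₂g⁶e_g¹ (low-spin) configuration has an unevenly filled e_g set; the Jahn–Teller theorem predicts a tetragonal distortion (typically axial elongation) to lift the degeneracy.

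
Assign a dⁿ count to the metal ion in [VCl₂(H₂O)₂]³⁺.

d0

Ligand charges: each chloride is −1; water is neutral. With an overall charge of +3 the vanadium centre must be in the +5 oxidation state.
V sits in group 5, so the d-electron count is 5 − 5 = 0.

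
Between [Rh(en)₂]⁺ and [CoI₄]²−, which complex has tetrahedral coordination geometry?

For [Rh(en)₂]⁺: Ethylenediamine is neutral; balancing the +1 overall charge requires Rh(I). Rh sits in group 9, so the d-electron count is 9 − 1 = 8. A 4d d⁸ ion has a large crystal-field splitting; square planar leaves the high-energy d_{x²−y²} orbital empty and maximises CFSE. → square planar.
For [CoI₄]²−: Summing ligand charges against the −2 overall charge gives an oxidation state of +2 for cobalt. Co sits in group 9, so the d-electron count is 9 − 2 = 7. For a high-spin 3d d⁷ ion with weak-field ligands the small Δₜ gives little square-planar CFSE advantage, so four ligands adopt the sterically favoured tetrahedral geometry. → tetrahedral.

[CoI₄]²−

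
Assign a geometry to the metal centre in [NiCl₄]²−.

tetrahedral

Each chloride is −1; balancing the −2 overall charge requires Ni(II).
Ni sits in group 10, so the d-electron count is 10 − 2 = 8.
Coordination number: 4.
Chloride is a weak-field ligand.
With weak-field ligands the CFSE gain from square planar is small, so a 3d d⁸ ion takes the sterically preferred tetrahedral geometry.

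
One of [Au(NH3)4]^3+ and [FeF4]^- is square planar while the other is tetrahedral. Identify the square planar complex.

For [Au(NH3)4]^3+: Ligand charges: ammonia is neutral. With an overall charge of +3 the gold centre must be in the +3 oxidation state. Gold is a group-11 element; Au(III) is therefore d⁸. A 5d d⁸ ion has a large crystal-field splitting; square planar leaves the high-energy d_{x²−y²} orbital empty and maximises CFSE. → square planar.
For [FeF4]^-: Summing ligand charges against the −1 overall charge gives an oxidation state of +3 for iron. Group 8 minus oxidation state 3 gives a d⁵ configuration. A high-spin d⁵ ion has zero CFSE in either geometry, so four ligands adopt the sterically favoured tetrahedral geometry. → tetrahedral.

[Au(NH3)4]^3+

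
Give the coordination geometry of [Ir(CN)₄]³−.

Each cyanide is −1; balancing the −3 overall charge requires Ir(I).
Iridium is a group-9 element; Ir(I) is therefore d⁸.
Coordination number: 4.
A 5d d⁸ ion has a large crystal-field splitting; square planar leaves the high-energy d_{x²−y²} orbital empty and maximises CFSE.

square planar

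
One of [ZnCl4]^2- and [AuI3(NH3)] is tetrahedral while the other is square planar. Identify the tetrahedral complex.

[ZnCl4]^2-

For [ZnCl4]^2-: Ligand charges: each chloride is −1. With an overall charge of −2 the zinc centre must be in the +2 oxidation state. Zinc is a group-12 element; Zn(II) is therefore d¹⁰. A d¹⁰ ion has no crystal-field stabilisation preference between square planar and tetrahedral, so four ligands adopt the sterically favoured tetrahedral geometry. → tetrahedral.
For [AuI3(NH3)]: Each iodide is −1; ammonia is neutral; balancing the 0 overall charge requires Au(III). Group 11 minus oxidation state 3 gives a d⁸ configuration. A 5d d⁸ ion has a large crystal-field splitting; square planar leaves the high-energy d_{x²−y²} orbital empty and maximises CFSE. → square planar.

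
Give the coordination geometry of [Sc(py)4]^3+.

tetrahedral

Pyridine is neutral; balancing the +3 overall charge requires Sc(III).
Sc sits in group 3, so the d-electron count is 3 − 3 = 0.
Coordination number: 4.
A d⁰ ion has no crystal-field stabilisation preference between square planar and tetrahedral, so four ligands adopt the sterically favoured tetrahedral geometry.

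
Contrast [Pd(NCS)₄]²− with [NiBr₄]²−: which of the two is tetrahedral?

For [Pd(NCS)₄]²−: Ligand charges: each isothiocyanate is −1. With an overall charge of −2 the palladium centre must be in the +2 oxidation state. Pd sits in group 10, so the d-electron count is 10 − 2 = 8. A 4d d⁸ ion has a large crystal-field splitting; square planar leaves the high-energy d_{x²−y²} orbital empty and maximises CFSE. → square planar.
For [NiBr₄]²−: Ligand charges: each bromide is −1. With an overall charge of −2 the nickel centre must be in the +2 oxidation state. Group 10 minus oxidation state 2 gives a d⁸ configuration. Bromide is a weak-field ligand. With weak-field ligands the CFSE gain from square planar is small, so a 3d d⁸ ion takes the sterically preferred tetrahedral geometry. → tetrahedral.

[NiBr₄]²−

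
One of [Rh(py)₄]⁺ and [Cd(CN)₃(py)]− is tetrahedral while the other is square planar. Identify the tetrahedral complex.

For [Rh(py)₄]⁺: Pyridine is neutral; balancing the +1 overall charge requires Rh(I). Rhodium is a group-9 element; Rh(I) is therefore d⁸. A 4d d⁸ ion has a large crystal-field splitting; square planar leaves the high-energy d_{x²−y²} orbital empty and maximises CFSE. → square planar.
For [Cd(CN)₃(py)]−: Summing ligand charges against the −1 overall charge gives an oxidation state of +2 for cadmium. Group 12 minus oxidation state 2 gives a d¹⁰ configuration. A d¹⁰ ion has no crystal-field stabilisation preference between square planar and tetrahedral, so four ligands adopt the sterically favoured tetrahedral geometry. → tetrahedral.

[Cd(CN)₃(py)]−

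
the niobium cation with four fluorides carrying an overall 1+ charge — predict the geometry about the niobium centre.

Each fluoride is −1; balancing the +1 overall charge requires Nb(V).
Group 5 minus oxidation state 5 gives a d⁰ configuration.
With 4 monodentate ligands the coordination number is 4.
A d⁰ ion has no crystal-field stabilisation preference between square planar and tetrahedral, so four ligands adopt the sterically favoured tetrahedral geometry.

tetrahedral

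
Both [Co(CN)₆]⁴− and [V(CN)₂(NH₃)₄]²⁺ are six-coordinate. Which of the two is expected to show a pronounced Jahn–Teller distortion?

[Co(CN)₆]⁴−: Summing ligand charges against the −4 overall charge gives an oxidation state of +2 for cobalt. Cobalt is a group-9 element; Co(II) is therefore d⁷. Cyanide is a strong-field ligand (high in the spectrochemical series) for a first-row metal, so the complex is low-spin. The t₂g⁶e_g¹ (low-spin) configuration has an unevenly filled e_g set; the Jahn–Teller theorem predicts a tetragonal distortion (typically axial elongation) to lift the degeneracy.
[V(CN)₂(NH₃)₄]²⁺: Each cyanide is −1; ammonia is neutral; balancing the +2 overall charge requires V(IV). Group 5 minus oxidation state 4 gives a d¹ configuration. The d¹ configuration leaves the e_g set evenly filled (or empty) — no strong Jahn–Teller driving force.

[Co(CN)₆]⁴−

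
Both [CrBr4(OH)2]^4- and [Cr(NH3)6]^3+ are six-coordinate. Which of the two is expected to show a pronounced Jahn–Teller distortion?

[CrBr4(OH)2]^4-: Each bromide is −1; each hydroxide is −1; balancing the −4 overall charge requires Cr(II). Group 6 minus oxidation state 2 gives a d⁴ configuration. Bromide and hydroxide are weak-field ligands for a first-row metal, so the complex is high-spin. The t₂g³e_g¹ (high-spin) configuration has an unevenly filled e_g set; the Jahn–Teller theorem predicts a tetragonal distortion (typically axial elongation) to lift the degeneracy.
[Cr(NH3)6]^3+: Summing ligand charges against the +3 overall charge gives an oxidation state of +3 for chromium. Cr sits in group 6, so the d-electron count is 6 − 3 = 3. The d³ configuration leaves the e_g set evenly filled (or empty) — no strong Jahn–Teller driving force.

[CrBr4(OH)2]^4-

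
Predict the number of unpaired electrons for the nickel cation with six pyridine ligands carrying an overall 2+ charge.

Ligand charges: pyridine is neutral. With an overall charge of +2 the nickel centre must be in the +2 oxidation state.
Nickel is a group-10 element; Ni(II) is therefore d⁸.
In an octahedral field the d⁸ configuration is t₂g⁶e_g² (only one arrangement possible), giving 2 unpaired electrons.

2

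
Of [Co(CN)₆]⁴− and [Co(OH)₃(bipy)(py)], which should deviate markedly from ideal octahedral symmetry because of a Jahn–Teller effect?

[Co(CN)₆]⁴−

[Co(CN)₆]⁴−: Each cyanide is −1; balancing the −4 overall charge requires Co(II). Co sits in group 9, so the d-electron count is 9 − 2 = 7. Cyanide is a strong-field ligand (high in the spectrochemical series) for a first-row metal, so the complex is low-spin. The t₂g⁶e_g¹ (low-spin) configuration has an unevenly filled e_g set; the Jahn–Teller theorem predicts a tetragonal distortion (typically axial elongation) to lift the degeneracy.
[Co(OH)₃(bipy)(py)]: Summing ligand charges against the 0 overall charge gives an oxidation state of +3 for cobalt. Group 9 minus oxidation state 3 gives a d⁶ configuration. Co(III) has an exceptionally large octahedral splitting and is low-spin with essentially every ligand except fluoride. The d⁶ configuration leaves the e_g set evenly filled (or empty) — no strong Jahn–Teller driving force.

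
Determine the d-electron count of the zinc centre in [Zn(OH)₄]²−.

Summing ligand charges against the −2 overall charge gives an oxidation state of +2 for zinc.
Zinc is a group-12 element; Zn(II) is therefore d¹⁰.

d10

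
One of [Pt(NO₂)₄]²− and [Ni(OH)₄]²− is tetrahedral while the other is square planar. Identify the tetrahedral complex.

For [Pt(NO₂)₄]²−: Ligand charges: each nitro (N-bound nitrite) is −1. With an overall charge of −2 the platinum centre must be in the +2 oxidation state. Platinum is a group-10 element; Pt(II) is therefore d⁸. A 5d d⁸ ion has a large crystal-field splitting; square planar leaves the high-energy d_{x²−y²} orbital empty and maximises CFSE. → square planar.
For [Ni(OH)₄]²−: Summing ligand charges against the −2 overall charge gives an oxidation state of +2 for nickel. Nickel is a group-10 element; Ni(II) is therefore d⁸. Hydroxide is a weak-field ligand. With weak-field ligands the CFSE gain from square planar is small, so a 3d d⁸ ion takes the sterically preferred tetrahedral geometry. → tetrahedral.

[Ni(OH)₄]²−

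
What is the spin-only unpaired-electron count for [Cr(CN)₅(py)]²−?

Summing ligand charges against the −2 overall charge gives an oxidation state of +3 for chromium.
Group 6 minus oxidation state 3 gives a d³ configuration.
In an octahedral field the d³ configuration is t₂g³e_g⁰ (only one arrangement possible), giving 3 unpaired electrons.

3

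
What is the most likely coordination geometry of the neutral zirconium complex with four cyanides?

Each cyanide is −1; balancing the 0 overall charge requires Zr(IV).
Zirconium is a group-4 element; Zr(IV) is therefore d⁰.
Coordination number: 4.
A d⁰ ion has no crystal-field stabilisation preference between square planar and tetrahedral, so four ligands adopt the sterically favoured tetrahedral geometry.

tetrahedral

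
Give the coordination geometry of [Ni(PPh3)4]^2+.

square planar

Ligand charges: triphenylphosphine is neutral. With an overall charge of +2 the nickel centre must be in the +2 oxidation state.
Nickel is a group-10 element; Ni(II) is therefore d⁸.
Coordination number: 4.
Triphenylphosphine is a strong-field ligand (high in the spectrochemical series).
A 3d d⁸ ion with strong-field ligands gains enough CFSE to favour square planar over tetrahedral.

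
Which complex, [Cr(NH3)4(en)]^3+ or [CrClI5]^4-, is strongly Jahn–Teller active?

[CrClI5]^4-

[Cr(NH3)4(en)]^3+: Ammonia is neutral; ethylenediamine is neutral; balancing the +3 overall charge requires Cr(III). Cr sits in group 6, so the d-electron count is 6 − 3 = 3. The d³ configuration leaves the e_g set evenly filled (or empty) — no strong Jahn–Teller driving force.
[CrClI5]^4-: Summing ligand charges against the −4 overall charge gives an oxidation state of +2 for chromium. Group 6 minus oxidation state 2 gives a d⁴ configuration. Chloride and iodide are weak-field ligands for a first-row metal, so the complex is high-spin. The t₂g³e_g¹ (high-spin) configuration has an unevenly filled e_g set; the Jahn–Teller theorem predicts a tetragonal distortion (typically axial elongation) to lift the degeneracy.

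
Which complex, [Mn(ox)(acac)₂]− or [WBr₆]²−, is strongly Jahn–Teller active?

[Mn(ox)(acac)₂]−: Ligand charges: each oxalate is −2; each acetylacetonate is −1. With an overall charge of −1 the manganese centre must be in the +3 oxidation state. Manganese is a group-7 element; Mn(III) is therefore d⁴. Acetylacetonate and oxalate are weak-field ligands for a first-row metal, so the complex is high-spin. The t₂g³e_g¹ (high-spin) configuration has an unevenly filled e_g set; the Jahn–Teller theorem predicts a tetragonal distortion (typically axial elongation) to lift the degeneracy.
[WBr₆]²−: Ligand charges: each bromide is −1. With an overall charge of −2 the tungsten centre must be in the +4 oxidation state. W sits in group 6, so the d-electron count is 6 − 4 = 2. The d² configuration leaves the e_g set evenly filled (or empty) — no strong Jahn–Teller driving force.

[Mn(ox)(acac)₂]−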